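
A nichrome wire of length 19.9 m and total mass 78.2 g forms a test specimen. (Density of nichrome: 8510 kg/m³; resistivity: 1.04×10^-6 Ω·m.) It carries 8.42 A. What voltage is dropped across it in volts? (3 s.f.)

A = m/(density·L) = 0.0782/(8510×19.9) = 4.6177e-07 m²
R = ρL/A = (1.04×10^-6)(19.9)/(4.6177e-07) = 44.82 Ω
V = IR = 8.42 × 44.82 = 377 V

377 V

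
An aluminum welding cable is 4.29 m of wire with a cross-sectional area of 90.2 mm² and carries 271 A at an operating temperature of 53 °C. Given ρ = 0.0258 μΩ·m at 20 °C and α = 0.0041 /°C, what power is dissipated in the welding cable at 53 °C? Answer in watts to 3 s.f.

ρ = 0.0258 μΩ·m = 2.58×10^-8 Ω·m
A = 90.2 mm² = 9.020e-05 m²
R₍20₎ = ρL/A = (2.58×10^-8)(4.29)/(9.020e-05) = 0.001227 Ω
R₍53₎ = R₍20₎(1 + αΔT) = 0.001227 × (1 + 0.0041×33) = 0.001393 Ω
P = I²R = (271)² × 0.001393 = 102 W

102 W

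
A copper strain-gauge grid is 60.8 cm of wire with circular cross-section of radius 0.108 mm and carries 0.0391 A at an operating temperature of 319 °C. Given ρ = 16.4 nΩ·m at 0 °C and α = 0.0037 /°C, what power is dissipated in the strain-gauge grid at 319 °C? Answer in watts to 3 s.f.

ρ = 16.4 nΩ·m = 1.64×10^-8 Ω·m
A = πr² = π(1.0800e-04 m)² = 3.664e-08 m²
R₍0₎ = ρL/A = (1.64×10^-8)(0.608)/(3.664e-08) = 0.2721 Ω
R₍319₎ = R₍0₎(1 + αΔT) = 0.2721 × (1 + 0.0037×319) = 0.5933 Ω
P = I²R = (0.0391)² × 0.5933 = 9.07×10^-4 W

9.07×10^-4 W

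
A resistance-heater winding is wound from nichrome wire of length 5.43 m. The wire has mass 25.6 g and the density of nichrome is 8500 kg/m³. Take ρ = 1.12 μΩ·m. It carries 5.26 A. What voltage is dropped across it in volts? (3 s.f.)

ρ = 1.12 μΩ·m = 1.12×10^-6 Ω·m
A = m/(density·L) = 0.0256/(8500×5.43) = 5.5465e-07 m²
R = ρL/A = (1.12×10^-6)(5.43)/(5.5465e-07) = 10.96 Ω
V = IR = 5.26 × 10.96 = 57.7 V

57.7 V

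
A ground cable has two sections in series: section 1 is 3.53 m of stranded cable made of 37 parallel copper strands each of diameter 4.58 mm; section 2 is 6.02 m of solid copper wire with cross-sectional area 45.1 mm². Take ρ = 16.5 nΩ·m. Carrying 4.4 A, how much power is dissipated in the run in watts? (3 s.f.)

0.0445 W

ρ = 16.5 nΩ·m = 1.65×10^-8 Ω·m
Section 1: A_strand = π(2.2900e-03)² = 1.647e-05 m²; R₁ = ρL/(N·A_s) = (1.65×10^-8)(3.53)/(37×1.647e-05) = 9.555×10^-5 Ω
Section 2: A = 45.1 mm² = 4.510e-05 m²
R₂ = (1.65×10^-8)(6.02)/(4.510e-05) = 0.002202 Ω
R = R₁ + R₂ = 0.002298 Ω
P = I²R = (4.4)² × 0.002298 = 0.0445 W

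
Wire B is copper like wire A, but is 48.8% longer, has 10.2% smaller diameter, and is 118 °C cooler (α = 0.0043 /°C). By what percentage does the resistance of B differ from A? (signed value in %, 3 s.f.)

-9.10%

R ∝ ρL/d² with ρ ∝ (1+αΔT), so R_B/R_A = (1 + 48.8/100) × (1 − 10.2/100)⁻² × (1 − 0.0043×118)
= 1.488 × 1.24 × 0.4926 = 0.909
(R_B − R_A)/R_A = 0.909 − 1 = -9.10%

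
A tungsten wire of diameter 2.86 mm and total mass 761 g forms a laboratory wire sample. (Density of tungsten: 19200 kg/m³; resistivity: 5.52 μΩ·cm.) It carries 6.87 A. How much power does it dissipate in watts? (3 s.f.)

ρ = 5.52 μΩ·cm = 5.52×10^-8 Ω·m
A = π(d/2)² = π(1.4300e-03 m)² = 6.4242e-06 m²
L = m/(density·A) = 0.761/(19200×6.4242e-06) = 6.17 m
R = ρL/A = (5.52×10^-8)(6.17)/(6.4242e-06) = 0.05301 Ω
P = I²R = (6.87)² × 0.05301 = 2.50 W

2.50 W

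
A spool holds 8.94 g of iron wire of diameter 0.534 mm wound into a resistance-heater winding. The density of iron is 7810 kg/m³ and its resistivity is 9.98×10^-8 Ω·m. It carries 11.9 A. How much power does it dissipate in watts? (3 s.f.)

323 W

A = π(d/2)² = π(2.6700e-04 m)² = 2.2396e-07 m²
L = m/(density·A) = 0.00894/(7810×2.2396e-07) = 5.111 m
R = ρL/A = (9.98×10^-8)(5.111)/(2.2396e-07) = 2.278 Ω
P = I²R = (11.9)² × 2.278 = 323 W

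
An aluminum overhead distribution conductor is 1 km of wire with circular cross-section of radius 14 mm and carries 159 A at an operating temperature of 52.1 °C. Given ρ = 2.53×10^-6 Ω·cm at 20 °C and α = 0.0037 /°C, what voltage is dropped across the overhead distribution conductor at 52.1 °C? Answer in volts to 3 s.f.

ρ = 2.53×10^-6 Ω·cm = 2.53×10^-8 Ω·m
A = πr² = π(1.4000e-02 m)² = 6.158e-04 m²
R₍20₎ = ρL/A = (2.53×10^-8)(1000)/(6.158e-04) = 0.04109 Ω
R₍52.1₎ = R₍20₎(1 + αΔT) = 0.04109 × (1 + 0.0037×32.1) = 0.04597 Ω
V = IR = 159 × 0.04597 = 7.31 V

7.31 V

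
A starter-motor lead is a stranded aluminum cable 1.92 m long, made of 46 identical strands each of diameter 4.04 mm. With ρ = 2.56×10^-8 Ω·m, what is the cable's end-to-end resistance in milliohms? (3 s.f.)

A_strand = π(2.0200e-03 m)² = 1.282e-05 m²
R_strand = ρL/A = (2.56×10^-8)(1.92)/(1.282e-05) = 0.003834 Ω
R_total = R_strand/N = 0.003834/46 = 0.0834 mΩ

0.0834 mΩ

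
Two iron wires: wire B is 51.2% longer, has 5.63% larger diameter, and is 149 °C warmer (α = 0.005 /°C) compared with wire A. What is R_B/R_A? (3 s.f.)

R ∝ ρL/d² with ρ ∝ (1+αΔT), so R_B/R_A = (1 + 51.2/100) × (1 + 5.63/100)⁻² × (1 + 0.005×149)
= 1.512 × 0.8962 × 1.745 = 2.36

2.36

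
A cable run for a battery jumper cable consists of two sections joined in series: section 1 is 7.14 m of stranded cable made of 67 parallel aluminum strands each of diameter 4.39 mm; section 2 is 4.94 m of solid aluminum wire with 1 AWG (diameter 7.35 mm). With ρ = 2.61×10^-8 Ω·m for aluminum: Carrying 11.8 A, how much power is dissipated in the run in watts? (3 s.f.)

Section 1: A_strand = π(2.1950e-03)² = 1.514e-05 m²; R₁ = ρL/(N·A_s) = (2.61×10^-8)(7.14)/(67×1.514e-05) = 1.838×10^-4 Ω
Section 2: A = π(7.35/2 mm)² = π(3.6750e-03 m)² = 4.243e-05 m²
R₂ = (2.61×10^-8)(4.94)/(4.243e-05) = 0.003039 Ω
R = R₁ + R₂ = 0.003223 Ω
P = I²R = (11.8)² × 0.003223 = 0.449 W

0.449 W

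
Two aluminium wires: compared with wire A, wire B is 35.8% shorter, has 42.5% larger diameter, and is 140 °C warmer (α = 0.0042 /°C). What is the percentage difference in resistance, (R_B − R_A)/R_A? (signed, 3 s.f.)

R ∝ ρL/d² with ρ ∝ (1+αΔT), so R_B/R_A = (1 − 35.8/100) × (1 + 42.5/100)⁻² × (1 + 0.0042×140)
= 0.642 × 0.4925 × 1.588 = 0.5021
(R_B − R_A)/R_A = 0.5021 − 1 = -49.8%

-49.8%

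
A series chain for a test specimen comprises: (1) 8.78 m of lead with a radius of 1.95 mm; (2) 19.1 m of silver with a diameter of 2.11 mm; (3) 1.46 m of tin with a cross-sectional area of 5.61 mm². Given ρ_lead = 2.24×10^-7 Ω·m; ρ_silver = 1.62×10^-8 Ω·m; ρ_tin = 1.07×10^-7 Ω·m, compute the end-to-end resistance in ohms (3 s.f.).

0.281 Ω

Seg 1: A = πr² = π(1.9500e-03 m)² = 1.195e-05 m²
R_1 = (2.24×10^-7)(8.78)/(1.195e-05) = 0.1646 Ω
Seg 2: A = π(d/2)² = π(1.0550e-03 m)² = 3.497e-06 m²
R_2 = (1.62×10^-8)(19.1)/(3.497e-06) = 0.08849 Ω
Seg 3: A = 5.61 mm² = 5.610e-06 m²
R_3 = (1.07×10^-7)(1.46)/(5.610e-06) = 0.02785 Ω
R_total = R_1 + R_2 + R_3 = 0.281 Ω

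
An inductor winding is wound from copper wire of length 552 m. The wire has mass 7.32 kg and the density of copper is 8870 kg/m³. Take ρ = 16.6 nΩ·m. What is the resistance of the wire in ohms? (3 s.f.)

6.13 Ω

ρ = 16.6 nΩ·m = 1.66×10^-8 Ω·m
A = m/(density·L) = 7.32/(8870×552) = 1.4950e-06 m²
R = ρL/A = (1.66×10^-8)(552)/(1.4950e-06) = 6.13 Ω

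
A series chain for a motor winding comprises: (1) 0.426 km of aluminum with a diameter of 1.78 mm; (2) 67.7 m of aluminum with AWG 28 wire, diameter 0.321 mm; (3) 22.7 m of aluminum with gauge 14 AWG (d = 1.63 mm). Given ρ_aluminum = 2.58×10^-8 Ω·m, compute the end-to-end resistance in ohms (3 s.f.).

Seg 1: A = π(d/2)² = π(8.9000e-04 m)² = 2.488e-06 m²
R_1 = (2.58×10^-8)(426)/(2.488e-06) = 4.417 Ω
Seg 2: A = π(0.321/2 mm)² = π(1.6050e-04 m)² = 8.093e-08 m²
R_2 = (2.58×10^-8)(67.7)/(8.093e-08) = 21.58 Ω
Seg 3: A = π(1.63/2 mm)² = π(8.1500e-04 m)² = 2.087e-06 m²
R_3 = (2.58×10^-8)(22.7)/(2.087e-06) = 0.2807 Ω
R_total = R_1 + R_2 + R_3 = 26.3 Ω

26.3 Ω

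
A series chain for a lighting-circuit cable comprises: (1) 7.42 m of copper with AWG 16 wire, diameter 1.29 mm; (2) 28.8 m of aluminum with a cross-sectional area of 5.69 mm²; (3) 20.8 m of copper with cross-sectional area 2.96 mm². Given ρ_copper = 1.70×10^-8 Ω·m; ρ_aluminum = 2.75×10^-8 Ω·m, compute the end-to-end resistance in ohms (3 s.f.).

0.355 Ω

Seg 1: A = π(1.29/2 mm)² = π(6.4500e-04 m)² = 1.307e-06 m²
R_1 = (1.70×10^-8)(7.42)/(1.307e-06) = 0.09651 Ω
Seg 2: A = 5.69 mm² = 5.690e-06 m²
R_2 = (2.75×10^-8)(28.8)/(5.690e-06) = 0.1392 Ω
Seg 3: A = 2.96 mm² = 2.960e-06 m²
R_3 = (1.70×10^-8)(20.8)/(2.960e-06) = 0.1195 Ω
R_total = R_1 + R_2 + R_3 = 0.355 Ω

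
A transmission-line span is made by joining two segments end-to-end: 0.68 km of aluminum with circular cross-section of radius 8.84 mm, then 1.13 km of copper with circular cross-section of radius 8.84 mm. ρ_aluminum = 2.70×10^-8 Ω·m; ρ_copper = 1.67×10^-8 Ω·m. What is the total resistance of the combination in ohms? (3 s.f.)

Segment 1: A = πr² = π(8.8400e-03 m)² = 2.455e-04 m²
R₁ = ρL/A = (2.70×10^-8)(680)/(2.455e-04) = 0.07479 Ω
R₂ = (1.67×10^-8)(1130)/(2.455e-04) = 0.07687 Ω
R = R₁ + R₂ = 0.152 Ω

0.152 Ω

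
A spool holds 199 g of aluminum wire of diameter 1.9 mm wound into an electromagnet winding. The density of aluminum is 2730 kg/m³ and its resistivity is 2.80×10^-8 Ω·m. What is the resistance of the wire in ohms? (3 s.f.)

0.254 Ω

A = π(d/2)² = π(9.5000e-04 m)² = 2.8353e-06 m²
L = m/(density·A) = 0.199/(2730×2.8353e-06) = 25.71 m
R = ρL/A = (2.80×10^-8)(25.71)/(2.8353e-06) = 0.254 Ω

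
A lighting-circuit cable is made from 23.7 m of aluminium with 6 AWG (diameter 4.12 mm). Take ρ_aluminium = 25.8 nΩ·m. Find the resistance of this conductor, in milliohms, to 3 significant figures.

ρ = 25.8 nΩ·m = 2.58×10^-8 Ω·m
A = π(4.12/2 mm)² = π(2.0600e-03 m)² = 1.333e-05 m²
R = ρL/A = (2.58×10^-8)(23.7 m)/(1.333e-05 m²) = 45.9 mΩ

45.9 mΩ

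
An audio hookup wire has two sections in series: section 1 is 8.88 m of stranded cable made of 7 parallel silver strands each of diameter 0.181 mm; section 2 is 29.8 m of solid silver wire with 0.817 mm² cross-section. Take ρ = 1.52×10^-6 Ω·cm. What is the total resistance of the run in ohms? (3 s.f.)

1.30 Ω

ρ = 1.52×10^-6 Ω·cm = 1.52×10^-8 Ω·m
Section 1: A_strand = π(9.0500e-05)² = 2.573e-08 m²; R₁ = ρL/(N·A_s) = (1.52×10^-8)(8.88)/(7×2.573e-08) = 0.7494 Ω
Section 2: A = 0.817 mm² = 8.170e-07 m²
R₂ = (1.52×10^-8)(29.8)/(8.170e-07) = 0.5544 Ω
R = R₁ + R₂ = 1.30 Ω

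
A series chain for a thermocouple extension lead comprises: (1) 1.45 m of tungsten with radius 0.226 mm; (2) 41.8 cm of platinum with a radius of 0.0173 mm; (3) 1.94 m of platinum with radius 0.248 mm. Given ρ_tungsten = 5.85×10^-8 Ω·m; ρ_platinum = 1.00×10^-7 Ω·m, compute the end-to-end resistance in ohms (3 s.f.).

46.0 Ω

Seg 1: A = πr² = π(2.2600e-04 m)² = 1.605e-07 m²
R_1 = (5.85×10^-8)(1.45)/(1.605e-07) = 0.5286 Ω
Seg 2: A = πr² = π(1.7300e-05 m)² = 9.402e-10 m²
R_2 = (1.00×10^-7)(0.418)/(9.402e-10) = 44.46 Ω
Seg 3: A = πr² = π(2.4800e-04 m)² = 1.932e-07 m²
R_3 = (1.00×10^-7)(1.94)/(1.932e-07) = 1.004 Ω
R_total = R_1 + R_2 + R_3 = 46.0 Ω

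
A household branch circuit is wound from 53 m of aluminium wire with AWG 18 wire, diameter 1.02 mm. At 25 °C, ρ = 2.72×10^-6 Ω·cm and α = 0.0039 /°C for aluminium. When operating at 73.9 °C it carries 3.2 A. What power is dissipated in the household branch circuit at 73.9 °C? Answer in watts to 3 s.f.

21.5 W

ρ = 2.72×10^-6 Ω·cm = 2.72×10^-8 Ω·m
A = π(1.02/2 mm)² = π(5.1000e-04 m)² = 8.171e-07 m²
R₍25₎ = ρL/A = (2.72×10^-8)(53)/(8.171e-07) = 1.764 Ω
R₍73.9₎ = R₍25₎(1 + αΔT) = 1.764 × (1 + 0.0039×48.9) = 2.101 Ω
P = I²R = (3.2)² × 2.101 = 21.5 W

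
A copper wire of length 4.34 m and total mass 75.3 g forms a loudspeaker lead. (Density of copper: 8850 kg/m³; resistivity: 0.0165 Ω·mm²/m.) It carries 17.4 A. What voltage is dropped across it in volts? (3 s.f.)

0.636 V

ρ = 0.0165 Ω·mm²/m = 1.65×10^-8 Ω·m
A = m/(density·L) = 0.0753/(8850×4.34) = 1.9605e-06 m²
R = ρL/A = (1.65×10^-8)(4.34)/(1.9605e-06) = 0.03653 Ω
V = IR = 17.4 × 0.03653 = 0.636 V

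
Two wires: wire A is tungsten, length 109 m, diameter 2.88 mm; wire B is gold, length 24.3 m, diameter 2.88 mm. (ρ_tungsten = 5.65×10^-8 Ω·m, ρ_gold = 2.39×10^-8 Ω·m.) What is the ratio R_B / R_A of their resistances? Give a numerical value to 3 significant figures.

0.0943

R ∝ ρL/d², so R_B/R_A = (ρ_B/ρ_A) × (L_B/L_A)
= (2.39×10^-8/5.65×10^-8) × (24.3/109) = 0.0943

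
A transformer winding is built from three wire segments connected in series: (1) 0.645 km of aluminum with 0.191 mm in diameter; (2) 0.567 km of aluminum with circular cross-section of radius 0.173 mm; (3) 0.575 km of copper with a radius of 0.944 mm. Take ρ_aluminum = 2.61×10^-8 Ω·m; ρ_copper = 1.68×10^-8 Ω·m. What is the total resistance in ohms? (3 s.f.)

Seg 1: A = π(d/2)² = π(9.5500e-05 m)² = 2.865e-08 m²
R_1 = (2.61×10^-8)(645)/(2.865e-08) = 587.5 Ω
Seg 2: A = πr² = π(1.7300e-04 m)² = 9.402e-08 m²
R_2 = (2.61×10^-8)(567)/(9.402e-08) = 157.4 Ω
Seg 3: A = πr² = π(9.4400e-04 m)² = 2.800e-06 m²
R_3 = (1.68×10^-8)(575)/(2.800e-06) = 3.451 Ω
R_total = R_1 + R_2 + R_3 = 748 Ω

748 Ω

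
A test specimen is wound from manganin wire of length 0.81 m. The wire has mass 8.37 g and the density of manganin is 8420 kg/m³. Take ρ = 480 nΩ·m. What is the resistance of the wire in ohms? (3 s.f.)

0.317 Ω

ρ = 480 nΩ·m = 4.80×10^-7 Ω·m
A = m/(density·L) = 0.00837/(8420×0.81) = 1.2272e-06 m²
R = ρL/A = (4.80×10^-7)(0.81)/(1.2272e-06) = 0.317 Ω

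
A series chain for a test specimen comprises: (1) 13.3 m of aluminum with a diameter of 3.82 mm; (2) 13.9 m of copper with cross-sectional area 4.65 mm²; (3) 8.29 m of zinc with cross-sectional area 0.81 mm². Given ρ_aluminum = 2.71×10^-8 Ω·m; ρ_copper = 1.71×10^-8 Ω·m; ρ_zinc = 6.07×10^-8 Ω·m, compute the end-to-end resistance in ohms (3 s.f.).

Seg 1: A = π(d/2)² = π(1.9100e-03 m)² = 1.146e-05 m²
R_1 = (2.71×10^-8)(13.3)/(1.146e-05) = 0.03145 Ω
Seg 2: A = 4.65 mm² = 4.650e-06 m²
R_2 = (1.71×10^-8)(13.9)/(4.650e-06) = 0.05112 Ω
Seg 3: A = 0.81 mm² = 8.100e-07 m²
R_3 = (6.07×10^-8)(8.29)/(8.100e-07) = 0.6212 Ω
R_total = R_1 + R_2 + R_3 = 0.704 Ω

0.704 Ω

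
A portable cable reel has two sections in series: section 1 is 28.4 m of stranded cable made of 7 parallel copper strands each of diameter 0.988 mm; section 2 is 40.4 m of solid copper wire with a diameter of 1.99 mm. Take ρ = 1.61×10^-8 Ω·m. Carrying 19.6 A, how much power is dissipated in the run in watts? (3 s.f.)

113 W

Section 1: A_strand = π(4.9400e-04)² = 7.667e-07 m²; R₁ = ρL/(N·A_s) = (1.61×10^-8)(28.4)/(7×7.667e-07) = 0.0852 Ω
Section 2: A = π(d/2)² = π(9.9500e-04 m)² = 3.110e-06 m²
R₂ = (1.61×10^-8)(40.4)/(3.110e-06) = 0.2091 Ω
R = R₁ + R₂ = 0.2943 Ω
P = I²R = (19.6)² × 0.2943 = 113 W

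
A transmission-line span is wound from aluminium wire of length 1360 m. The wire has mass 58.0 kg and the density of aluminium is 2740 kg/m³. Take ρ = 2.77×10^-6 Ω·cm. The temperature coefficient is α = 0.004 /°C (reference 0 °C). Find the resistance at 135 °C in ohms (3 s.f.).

ρ = 2.77×10^-6 Ω·cm = 2.77×10^-8 Ω·m
A = m/(density·L) = 58/(2740×1360) = 1.5565e-05 m²
R = ρL/A = (2.77×10^-8)(1360)/(1.5565e-05) = 2.42 Ω
R(135 °C) = 2.42 × (1 + 0.004×135) = 3.73 Ω

3.73 Ω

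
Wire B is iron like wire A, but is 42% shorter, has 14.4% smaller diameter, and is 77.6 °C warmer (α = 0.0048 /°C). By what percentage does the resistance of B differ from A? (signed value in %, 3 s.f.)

8.64%

R ∝ ρL/d² with ρ ∝ (1+αΔT), so R_B/R_A = (1 − 42/100) × (1 − 14.4/100)⁻² × (1 + 0.0048×77.6)
= 0.58 × 1.365 × 1.373 = 1.086
(R_B − R_A)/R_A = 1.086 − 1 = 8.64%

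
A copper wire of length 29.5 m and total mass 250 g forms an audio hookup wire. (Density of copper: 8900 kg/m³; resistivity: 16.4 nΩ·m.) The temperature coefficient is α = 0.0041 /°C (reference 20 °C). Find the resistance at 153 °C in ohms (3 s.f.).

0.785 Ω

ρ = 16.4 nΩ·m = 1.64×10^-8 Ω·m
A = m/(density·L) = 0.25/(8900×29.5) = 9.5220e-07 m²
R = ρL/A = (1.64×10^-8)(29.5)/(9.5220e-07) = 0.5081 Ω
R(153 °C) = 0.5081 × (1 + 0.0041×133) = 0.785 Ω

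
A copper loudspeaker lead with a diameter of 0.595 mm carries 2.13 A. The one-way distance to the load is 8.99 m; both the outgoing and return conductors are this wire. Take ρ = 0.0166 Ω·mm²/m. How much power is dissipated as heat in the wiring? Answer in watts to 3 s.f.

ρ = 0.0166 Ω·mm²/m = 1.66×10^-8 Ω·m
A = π(d/2)² = π(2.9750e-04 m)² = 2.781e-07 m²
Total conductor length (both ways) L = 2 × 8.99 = 17.98 m
R = ρL/A = (1.66×10^-8)(17.98)/(2.781e-07) = 1.073 Ω
P = I²R = (2.13)² × 1.073 = 4.87 W

4.87 W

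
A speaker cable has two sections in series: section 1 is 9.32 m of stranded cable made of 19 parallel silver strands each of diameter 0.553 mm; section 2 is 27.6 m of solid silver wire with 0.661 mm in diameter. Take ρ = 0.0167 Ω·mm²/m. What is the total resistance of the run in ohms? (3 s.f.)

1.38 Ω

ρ = 0.0167 Ω·mm²/m = 1.67×10^-8 Ω·m
Section 1: A_strand = π(2.7650e-04)² = 2.402e-07 m²; R₁ = ρL/(N·A_s) = (1.67×10^-8)(9.32)/(19×2.402e-07) = 0.03411 Ω
Section 2: A = π(d/2)² = π(3.3050e-04 m)² = 3.432e-07 m²
R₂ = (1.67×10^-8)(27.6)/(3.432e-07) = 1.343 Ω
R = R₁ + R₂ = 1.38 Ω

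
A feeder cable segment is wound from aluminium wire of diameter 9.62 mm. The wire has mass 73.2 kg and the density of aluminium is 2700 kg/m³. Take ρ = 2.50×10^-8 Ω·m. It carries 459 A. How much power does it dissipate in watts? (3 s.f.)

27000 W

A = π(d/2)² = π(4.8100e-03 m)² = 7.2684e-05 m²
L = m/(density·A) = 73.2/(2700×7.2684e-05) = 373 m
R = ρL/A = (2.50×10^-8)(373)/(7.2684e-05) = 0.1283 Ω
P = I²R = (459)² × 0.1283 = 27000 W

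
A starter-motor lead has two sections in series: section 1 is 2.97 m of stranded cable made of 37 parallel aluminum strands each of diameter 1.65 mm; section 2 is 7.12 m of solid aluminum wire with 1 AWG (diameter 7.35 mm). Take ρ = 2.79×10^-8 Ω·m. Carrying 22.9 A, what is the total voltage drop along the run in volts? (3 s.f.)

0.131 V

Section 1: A_strand = π(8.2500e-04)² = 2.138e-06 m²; R₁ = ρL/(N·A_s) = (2.79×10^-8)(2.97)/(37×2.138e-06) = 0.001047 Ω
Section 2: A = π(7.35/2 mm)² = π(3.6750e-03 m)² = 4.243e-05 m²
R₂ = (2.79×10^-8)(7.12)/(4.243e-05) = 0.004682 Ω
R = R₁ + R₂ = 0.005729 Ω
V = IR = 22.9 × 0.005729 = 0.131 V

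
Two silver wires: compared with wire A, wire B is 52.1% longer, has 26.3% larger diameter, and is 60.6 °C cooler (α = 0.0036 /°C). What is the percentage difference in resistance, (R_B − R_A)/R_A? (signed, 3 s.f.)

R ∝ ρL/d² with ρ ∝ (1+αΔT), so R_B/R_A = (1 + 52.1/100) × (1 + 26.3/100)⁻² × (1 − 0.0036×60.6)
= 1.521 × 0.6269 × 0.7818 = 0.7455
(R_B − R_A)/R_A = 0.7455 − 1 = -25.5%

-25.5%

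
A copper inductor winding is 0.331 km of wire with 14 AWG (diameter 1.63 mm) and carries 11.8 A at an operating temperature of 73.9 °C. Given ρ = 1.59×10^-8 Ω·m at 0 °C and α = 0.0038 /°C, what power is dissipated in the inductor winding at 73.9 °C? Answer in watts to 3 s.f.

A = π(1.63/2 mm)² = π(8.1500e-04 m)² = 2.087e-06 m²
R₍0₎ = ρL/A = (1.59×10^-8)(331)/(2.087e-06) = 2.522 Ω
R₍73.9₎ = R₍0₎(1 + αΔT) = 2.522 × (1 + 0.0038×73.9) = 3.23 Ω
P = I²R = (11.8)² × 3.23 = 450 W

450 W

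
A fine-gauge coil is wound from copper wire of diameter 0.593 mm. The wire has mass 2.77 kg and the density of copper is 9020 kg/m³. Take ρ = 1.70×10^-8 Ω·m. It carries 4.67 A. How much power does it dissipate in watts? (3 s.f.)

A = π(d/2)² = π(2.9650e-04 m)² = 2.7618e-07 m²
L = m/(density·A) = 2.77/(9020×2.7618e-07) = 1112 m
R = ρL/A = (1.70×10^-8)(1112)/(2.7618e-07) = 68.44 Ω
P = I²R = (4.67)² × 68.44 = 1490 W

1490 W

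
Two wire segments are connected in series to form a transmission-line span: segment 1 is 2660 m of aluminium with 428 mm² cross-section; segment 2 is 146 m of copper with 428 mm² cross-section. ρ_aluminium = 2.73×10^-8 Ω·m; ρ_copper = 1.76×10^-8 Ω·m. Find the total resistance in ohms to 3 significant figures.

Segment 1: A = 428 mm² = 4.280e-04 m²
R₁ = ρL/A = (2.73×10^-8)(2660)/(4.280e-04) = 0.1697 Ω
R₂ = (1.76×10^-8)(146)/(4.280e-04) = 0.006004 Ω
R = R₁ + R₂ = 0.176 Ω

0.176 Ω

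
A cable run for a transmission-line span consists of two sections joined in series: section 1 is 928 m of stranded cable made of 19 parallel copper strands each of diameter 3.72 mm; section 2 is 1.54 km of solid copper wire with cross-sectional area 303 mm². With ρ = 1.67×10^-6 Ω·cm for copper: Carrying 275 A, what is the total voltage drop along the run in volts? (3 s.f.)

ρ = 1.67×10^-6 Ω·cm = 1.67×10^-8 Ω·m
Section 1: A_strand = π(1.8600e-03)² = 1.087e-05 m²; R₁ = ρL/(N·A_s) = (1.67×10^-8)(928)/(19×1.087e-05) = 0.07505 Ω
Section 2: A = 303 mm² = 3.030e-04 m²
R₂ = (1.67×10^-8)(1540)/(3.030e-04) = 0.08488 Ω
R = R₁ + R₂ = 0.1599 Ω
V = IR = 275 × 0.1599 = 44.0 V

44.0 V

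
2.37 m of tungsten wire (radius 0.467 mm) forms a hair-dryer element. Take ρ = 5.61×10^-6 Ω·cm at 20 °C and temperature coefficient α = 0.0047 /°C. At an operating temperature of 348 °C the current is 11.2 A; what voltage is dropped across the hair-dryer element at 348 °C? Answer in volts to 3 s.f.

5.52 V

ρ = 5.61×10^-6 Ω·cm = 5.61×10^-8 Ω·m
A = πr² = π(4.6700e-04 m)² = 6.851e-07 m²
R₍20₎ = ρL/A = (5.61×10^-8)(2.37)/(6.851e-07) = 0.1941 Ω
R₍348₎ = R₍20₎(1 + αΔT) = 0.1941 × (1 + 0.0047×328) = 0.4932 Ω
V = IR = 11.2 × 0.4932 = 5.52 V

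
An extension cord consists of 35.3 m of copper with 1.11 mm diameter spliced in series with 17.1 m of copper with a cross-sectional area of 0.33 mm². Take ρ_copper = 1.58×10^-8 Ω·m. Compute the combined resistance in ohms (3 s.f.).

Segment 1: A = π(d/2)² = π(5.5500e-04 m)² = 9.677e-07 m²
R₁ = ρL/A = (1.58×10^-8)(35.3)/(9.677e-07) = 0.5764 Ω
Segment 2: A = 0.33 mm² = 3.300e-07 m²
R₂ = (1.58×10^-8)(17.1)/(3.300e-07) = 0.8187 Ω
R = R₁ + R₂ = 1.40 Ω

1.40 Ω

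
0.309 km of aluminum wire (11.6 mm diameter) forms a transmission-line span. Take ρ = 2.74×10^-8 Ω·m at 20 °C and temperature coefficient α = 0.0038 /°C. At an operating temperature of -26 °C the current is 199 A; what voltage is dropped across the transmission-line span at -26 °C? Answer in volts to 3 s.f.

13.2 V

A = π(d/2)² = π(5.8000e-03 m)² = 1.057e-04 m²
R₍20₎ = ρL/A = (2.74×10^-8)(309)/(1.057e-04) = 0.08011 Ω
R₍-26₎ = R₍20₎(1 + αΔT) = 0.08011 × (1 + 0.0038×-46) = 0.06611 Ω
V = IR = 199 × 0.06611 = 13.2 V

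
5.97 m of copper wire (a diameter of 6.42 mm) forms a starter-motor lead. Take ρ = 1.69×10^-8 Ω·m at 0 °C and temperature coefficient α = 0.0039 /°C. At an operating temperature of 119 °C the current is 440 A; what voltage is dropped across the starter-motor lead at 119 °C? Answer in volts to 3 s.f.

A = π(d/2)² = π(3.2100e-03 m)² = 3.237e-05 m²
R₍0₎ = ρL/A = (1.69×10^-8)(5.97)/(3.237e-05) = 0.003117 Ω
R₍119₎ = R₍0₎(1 + αΔT) = 0.003117 × (1 + 0.0039×119) = 0.004563 Ω
V = IR = 440 × 0.004563 = 2.01 V

2.01 V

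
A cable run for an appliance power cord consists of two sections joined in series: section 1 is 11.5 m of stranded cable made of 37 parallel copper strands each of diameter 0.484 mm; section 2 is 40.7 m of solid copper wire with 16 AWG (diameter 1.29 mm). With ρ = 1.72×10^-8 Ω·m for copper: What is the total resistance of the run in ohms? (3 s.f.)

Section 1: A_strand = π(2.4200e-04)² = 1.840e-07 m²; R₁ = ρL/(N·A_s) = (1.72×10^-8)(11.5)/(37×1.840e-07) = 0.02906 Ω
Section 2: A = π(1.29/2 mm)² = π(6.4500e-04 m)² = 1.307e-06 m²
R₂ = (1.72×10^-8)(40.7)/(1.307e-06) = 0.5356 Ω
R = R₁ + R₂ = 0.565 Ω

0.565 Ω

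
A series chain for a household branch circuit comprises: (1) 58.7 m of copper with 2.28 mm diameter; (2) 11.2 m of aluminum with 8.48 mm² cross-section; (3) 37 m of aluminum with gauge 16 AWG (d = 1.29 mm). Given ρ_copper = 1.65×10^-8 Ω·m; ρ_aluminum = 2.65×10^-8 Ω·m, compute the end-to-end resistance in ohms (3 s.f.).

1.02 Ω

Seg 1: A = π(d/2)² = π(1.1400e-03 m)² = 4.083e-06 m²
R_1 = (1.65×10^-8)(58.7)/(4.083e-06) = 0.2372 Ω
Seg 2: A = 8.48 mm² = 8.480e-06 m²
R_2 = (2.65×10^-8)(11.2)/(8.480e-06) = 0.035 Ω
Seg 3: A = π(1.29/2 mm)² = π(6.4500e-04 m)² = 1.307e-06 m²
R_3 = (2.65×10^-8)(37)/(1.307e-06) = 0.7502 Ω
R_total = R_1 + R_2 + R_3 = 1.02 Ω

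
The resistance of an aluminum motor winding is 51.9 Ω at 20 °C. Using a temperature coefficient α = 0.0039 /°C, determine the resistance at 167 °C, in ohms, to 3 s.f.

ΔT = 167 − 20 = 147 °C
R = R₀(1 + αΔT) = 51.9 × (1 + 0.0039×147) = 51.9 × 1.573 = 81.7 Ω

81.7 Ω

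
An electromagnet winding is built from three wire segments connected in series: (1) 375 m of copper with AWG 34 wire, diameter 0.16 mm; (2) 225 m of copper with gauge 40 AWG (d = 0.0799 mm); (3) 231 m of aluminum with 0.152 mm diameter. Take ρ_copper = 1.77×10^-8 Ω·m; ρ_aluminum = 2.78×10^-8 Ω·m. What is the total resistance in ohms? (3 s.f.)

Seg 1: A = π(0.16/2 mm)² = π(8.0000e-05 m)² = 2.011e-08 m²
R_1 = (1.77×10^-8)(375)/(2.011e-08) = 330.1 Ω
Seg 2: A = π(0.0799/2 mm)² = π(3.9950e-05 m)² = 5.014e-09 m²
R_2 = (1.77×10^-8)(225)/(5.014e-09) = 794.3 Ω
Seg 3: A = π(d/2)² = π(7.6000e-05 m)² = 1.815e-08 m²
R_3 = (2.78×10^-8)(231)/(1.815e-08) = 353.9 Ω
R_total = R_1 + R_2 + R_3 = 1480 Ω

1480 Ω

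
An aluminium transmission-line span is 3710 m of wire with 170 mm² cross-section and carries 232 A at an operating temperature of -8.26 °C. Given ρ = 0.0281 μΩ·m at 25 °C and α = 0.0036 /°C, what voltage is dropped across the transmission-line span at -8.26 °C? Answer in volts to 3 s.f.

ρ = 0.0281 μΩ·m = 2.81×10^-8 Ω·m
A = 170 mm² = 1.700e-04 m²
R₍25₎ = ρL/A = (2.81×10^-8)(3710)/(1.700e-04) = 0.6132 Ω
R₍-8.26₎ = R₍25₎(1 + αΔT) = 0.6132 × (1 + 0.0036×-33.3) = 0.5398 Ω
V = IR = 232 × 0.5398 = 125 V

125 V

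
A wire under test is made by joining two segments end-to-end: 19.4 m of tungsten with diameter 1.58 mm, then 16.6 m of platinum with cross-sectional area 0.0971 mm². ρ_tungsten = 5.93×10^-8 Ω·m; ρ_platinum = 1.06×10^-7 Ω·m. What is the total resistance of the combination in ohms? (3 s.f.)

18.7 Ω

Segment 1: A = π(d/2)² = π(7.9000e-04 m)² = 1.961e-06 m²
R₁ = ρL/A = (5.93×10^-8)(19.4)/(1.961e-06) = 0.5867 Ω
Segment 2: A = 0.0971 mm² = 9.710e-08 m²
R₂ = (1.06×10^-7)(16.6)/(9.710e-08) = 18.12 Ω
R = R₁ + R₂ = 18.7 Ω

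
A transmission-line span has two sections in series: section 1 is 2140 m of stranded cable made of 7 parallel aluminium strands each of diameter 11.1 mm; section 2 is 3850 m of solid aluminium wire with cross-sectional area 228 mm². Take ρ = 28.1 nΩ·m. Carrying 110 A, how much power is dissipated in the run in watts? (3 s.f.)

ρ = 28.1 nΩ·m = 2.81×10^-8 Ω·m
Section 1: A_strand = π(5.5500e-03)² = 9.677e-05 m²; R₁ = ρL/(N·A_s) = (2.81×10^-8)(2140)/(7×9.677e-05) = 0.08877 Ω
Section 2: A = 228 mm² = 2.280e-04 m²
R₂ = (2.81×10^-8)(3850)/(2.280e-04) = 0.4745 Ω
R = R₁ + R₂ = 0.5633 Ω
P = I²R = (110)² × 0.5633 = 6820 W

6820 W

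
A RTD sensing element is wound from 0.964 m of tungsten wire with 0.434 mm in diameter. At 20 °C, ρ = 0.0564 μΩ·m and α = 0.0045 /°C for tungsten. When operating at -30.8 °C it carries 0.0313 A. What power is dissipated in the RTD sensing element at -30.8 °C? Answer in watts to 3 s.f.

2.78×10^-4 W

ρ = 0.0564 μΩ·m = 5.64×10^-8 Ω·m
A = π(d/2)² = π(2.1700e-04 m)² = 1.479e-07 m²
R₍20₎ = ρL/A = (5.64×10^-8)(0.964)/(1.479e-07) = 0.3675 Ω
R₍-30.8₎ = R₍20₎(1 + αΔT) = 0.3675 × (1 + 0.0045×-50.8) = 0.2835 Ω
P = I²R = (0.0313)² × 0.2835 = 2.78×10^-4 W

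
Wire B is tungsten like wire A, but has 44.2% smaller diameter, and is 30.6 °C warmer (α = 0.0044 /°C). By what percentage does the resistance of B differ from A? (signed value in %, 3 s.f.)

R ∝ ρL/d² with ρ ∝ (1+αΔT), so R_B/R_A = (1 − 44.2/100)⁻² × (1 + 0.0044×30.6)
= 3.212 × 1.135 = 3.644
(R_B − R_A)/R_A = 3.644 − 1 = 264%

264%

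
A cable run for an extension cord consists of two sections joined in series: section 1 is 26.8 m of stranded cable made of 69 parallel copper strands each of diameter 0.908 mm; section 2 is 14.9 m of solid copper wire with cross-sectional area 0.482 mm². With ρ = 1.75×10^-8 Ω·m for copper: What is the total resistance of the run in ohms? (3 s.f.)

0.551 Ω

Section 1: A_strand = π(4.5400e-04)² = 6.475e-07 m²; R₁ = ρL/(N·A_s) = (1.75×10^-8)(26.8)/(69×6.475e-07) = 0.0105 Ω
Section 2: A = 0.482 mm² = 4.820e-07 m²
R₂ = (1.75×10^-8)(14.9)/(4.820e-07) = 0.541 Ω
R = R₁ + R₂ = 0.551 Ω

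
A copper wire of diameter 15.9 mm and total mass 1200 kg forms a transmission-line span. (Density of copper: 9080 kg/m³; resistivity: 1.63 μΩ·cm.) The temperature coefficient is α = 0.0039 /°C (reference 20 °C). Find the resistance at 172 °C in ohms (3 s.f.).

ρ = 1.63 μΩ·cm = 1.63×10^-8 Ω·m
A = π(d/2)² = π(7.9500e-03 m)² = 1.9856e-04 m²
L = m/(density·A) = 1200/(9080×1.9856e-04) = 665.6 m
R = ρL/A = (1.63×10^-8)(665.6)/(1.9856e-04) = 0.05464 Ω
R(172 °C) = 0.05464 × (1 + 0.0039×152) = 0.0870 Ω

0.0870 Ω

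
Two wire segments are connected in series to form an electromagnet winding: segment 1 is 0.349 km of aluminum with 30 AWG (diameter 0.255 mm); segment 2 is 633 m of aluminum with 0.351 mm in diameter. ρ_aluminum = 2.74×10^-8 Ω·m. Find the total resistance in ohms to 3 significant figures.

366 Ω

Segment 1: A = π(0.255/2 mm)² = π(1.2750e-04 m)² = 5.107e-08 m²
R₁ = ρL/A = (2.74×10^-8)(349)/(5.107e-08) = 187.2 Ω
Segment 2: A = π(d/2)² = π(1.7550e-04 m)² = 9.676e-08 m²
R₂ = (2.74×10^-8)(633)/(9.676e-08) = 179.2 Ω
R = R₁ + R₂ = 366 Ω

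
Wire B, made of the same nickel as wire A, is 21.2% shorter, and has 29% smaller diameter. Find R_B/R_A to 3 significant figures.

R ∝ L/d², so R_B/R_A = (1 − 21.2/100) × (1 − 29/100)⁻²
= 0.788 × 1.984 = 1.56

1.56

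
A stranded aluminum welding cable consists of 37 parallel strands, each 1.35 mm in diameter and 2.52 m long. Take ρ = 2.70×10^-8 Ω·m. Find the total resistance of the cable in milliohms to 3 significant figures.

A_strand = π(6.7500e-04 m)² = 1.431e-06 m²
R_strand = ρL/A = (2.70×10^-8)(2.52)/(1.431e-06) = 0.04753 Ω
R_total = R_strand/N = 0.04753/37 = 1.28 mΩ

1.28 mΩ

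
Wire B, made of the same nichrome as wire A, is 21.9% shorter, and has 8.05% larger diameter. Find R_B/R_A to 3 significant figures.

R ∝ L/d², so R_B/R_A = (1 − 21.9/100) × (1 + 8.05/100)⁻²
= 0.781 × 0.8566 = 0.669

0.669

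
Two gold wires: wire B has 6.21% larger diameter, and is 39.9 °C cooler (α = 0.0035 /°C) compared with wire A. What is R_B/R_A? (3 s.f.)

R ∝ ρL/d² with ρ ∝ (1+αΔT), so R_B/R_A = (1 + 6.21/100)⁻² × (1 − 0.0035×39.9)
= 0.8865 × 0.8603 = 0.763

0.763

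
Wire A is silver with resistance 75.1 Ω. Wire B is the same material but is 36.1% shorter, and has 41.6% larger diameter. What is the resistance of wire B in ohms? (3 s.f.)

23.9 Ω

R ∝ L/d², so R_B/R_A = (1 − 36.1/100) × (1 + 41.6/100)⁻²
= 0.639 × 0.4987 = 0.3187
R_B = 0.3187 × 75.1 = 23.9 Ω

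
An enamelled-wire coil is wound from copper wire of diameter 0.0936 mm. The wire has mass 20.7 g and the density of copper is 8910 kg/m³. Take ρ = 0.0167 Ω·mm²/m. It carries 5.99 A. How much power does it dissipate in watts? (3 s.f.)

29400 W

ρ = 0.0167 Ω·mm²/m = 1.67×10^-8 Ω·m
A = π(d/2)² = π(4.6800e-05 m)² = 6.8808e-09 m²
L = m/(density·A) = 0.0207/(8910×6.8808e-09) = 337.6 m
R = ρL/A = (1.67×10^-8)(337.6)/(6.8808e-09) = 819.5 Ω
P = I²R = (5.99)² × 819.5 = 29400 W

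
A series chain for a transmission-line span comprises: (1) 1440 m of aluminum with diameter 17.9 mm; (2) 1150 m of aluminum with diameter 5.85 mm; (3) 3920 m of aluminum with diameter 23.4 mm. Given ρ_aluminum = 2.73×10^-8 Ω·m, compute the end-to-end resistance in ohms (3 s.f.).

1.57 Ω

Seg 1: A = π(d/2)² = π(8.9500e-03 m)² = 2.516e-04 m²
R_1 = (2.73×10^-8)(1440)/(2.516e-04) = 0.1562 Ω
Seg 2: A = π(d/2)² = π(2.9250e-03 m)² = 2.688e-05 m²
R_2 = (2.73×10^-8)(1150)/(2.688e-05) = 1.168 Ω
Seg 3: A = π(d/2)² = π(1.1700e-02 m)² = 4.301e-04 m²
R_3 = (2.73×10^-8)(3920)/(4.301e-04) = 0.2488 Ω
R_total = R_1 + R_2 + R_3 = 1.57 Ω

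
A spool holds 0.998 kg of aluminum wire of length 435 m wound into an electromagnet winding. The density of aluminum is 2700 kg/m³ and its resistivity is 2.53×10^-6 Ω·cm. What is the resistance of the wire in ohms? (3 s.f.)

13.0 Ω

ρ = 2.53×10^-6 Ω·cm = 2.53×10^-8 Ω·m
A = m/(density·L) = 0.998/(2700×435) = 8.4972e-07 m²
R = ρL/A = (2.53×10^-8)(435)/(8.4972e-07) = 13.0 Ω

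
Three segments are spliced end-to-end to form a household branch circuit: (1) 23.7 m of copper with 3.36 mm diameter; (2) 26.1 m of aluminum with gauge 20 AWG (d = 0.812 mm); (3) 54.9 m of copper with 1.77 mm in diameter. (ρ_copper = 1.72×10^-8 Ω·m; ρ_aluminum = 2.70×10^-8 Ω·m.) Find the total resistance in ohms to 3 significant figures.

1.79 Ω

Seg 1: A = π(d/2)² = π(1.6800e-03 m)² = 8.867e-06 m²
R_1 = (1.72×10^-8)(23.7)/(8.867e-06) = 0.04597 Ω
Seg 2: A = π(0.812/2 mm)² = π(4.0600e-04 m)² = 5.178e-07 m²
R_2 = (2.70×10^-8)(26.1)/(5.178e-07) = 1.361 Ω
Seg 3: A = π(d/2)² = π(8.8500e-04 m)² = 2.461e-06 m²
R_3 = (1.72×10^-8)(54.9)/(2.461e-06) = 0.3838 Ω
R_total = R_1 + R_2 + R_3 = 1.79 Ω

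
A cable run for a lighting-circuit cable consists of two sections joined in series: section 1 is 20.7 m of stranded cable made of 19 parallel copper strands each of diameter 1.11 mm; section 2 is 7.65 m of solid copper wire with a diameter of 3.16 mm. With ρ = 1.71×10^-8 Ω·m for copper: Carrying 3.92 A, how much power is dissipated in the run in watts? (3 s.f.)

0.552 W

Section 1: A_strand = π(5.5500e-04)² = 9.677e-07 m²; R₁ = ρL/(N·A_s) = (1.71×10^-8)(20.7)/(19×9.677e-07) = 0.01925 Ω
Section 2: A = π(d/2)² = π(1.5800e-03 m)² = 7.843e-06 m²
R₂ = (1.71×10^-8)(7.65)/(7.843e-06) = 0.01668 Ω
R = R₁ + R₂ = 0.03593 Ω
P = I²R = (3.92)² × 0.03593 = 0.552 W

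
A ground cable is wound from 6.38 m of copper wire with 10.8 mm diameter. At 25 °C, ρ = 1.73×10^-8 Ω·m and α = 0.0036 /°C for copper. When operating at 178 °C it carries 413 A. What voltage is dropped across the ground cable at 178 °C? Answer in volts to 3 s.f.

A = π(d/2)² = π(5.4000e-03 m)² = 9.161e-05 m²
R₍25₎ = ρL/A = (1.73×10^-8)(6.38)/(9.161e-05) = 0.001205 Ω
R₍178₎ = R₍25₎(1 + αΔT) = 0.001205 × (1 + 0.0036×153) = 0.001868 Ω
V = IR = 413 × 0.001868 = 0.772 V

0.772 V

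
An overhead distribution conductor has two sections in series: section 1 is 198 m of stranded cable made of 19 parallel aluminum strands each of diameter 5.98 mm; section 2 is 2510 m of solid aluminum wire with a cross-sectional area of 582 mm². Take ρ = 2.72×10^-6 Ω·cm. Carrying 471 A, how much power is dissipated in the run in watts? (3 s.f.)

28300 W

ρ = 2.72×10^-6 Ω·cm = 2.72×10^-8 Ω·m
Section 1: A_strand = π(2.9900e-03)² = 2.809e-05 m²; R₁ = ρL/(N·A_s) = (2.72×10^-8)(198)/(19×2.809e-05) = 0.01009 Ω
Section 2: A = 582 mm² = 5.820e-04 m²
R₂ = (2.72×10^-8)(2510)/(5.820e-04) = 0.1173 Ω
R = R₁ + R₂ = 0.1274 Ω
P = I²R = (471)² × 0.1274 = 28300 W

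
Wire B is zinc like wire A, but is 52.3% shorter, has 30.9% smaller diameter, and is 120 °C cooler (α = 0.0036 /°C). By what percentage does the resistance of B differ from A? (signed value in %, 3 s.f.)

-43.3%

R ∝ ρL/d² with ρ ∝ (1+αΔT), so R_B/R_A = (1 − 52.3/100) × (1 − 30.9/100)⁻² × (1 − 0.0036×120)
= 0.477 × 2.094 × 0.568 = 0.5674
(R_B − R_A)/R_A = 0.5674 − 1 = -43.3%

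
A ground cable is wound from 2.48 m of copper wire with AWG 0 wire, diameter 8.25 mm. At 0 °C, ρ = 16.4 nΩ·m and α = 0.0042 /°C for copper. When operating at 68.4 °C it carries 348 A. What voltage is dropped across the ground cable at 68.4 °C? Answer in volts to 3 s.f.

ρ = 16.4 nΩ·m = 1.64×10^-8 Ω·m
A = π(8.25/2 mm)² = π(4.1250e-03 m)² = 5.346e-05 m²
R₍0₎ = ρL/A = (1.64×10^-8)(2.48)/(5.346e-05) = 7.608×10^-4 Ω
R₍68.4₎ = R₍0₎(1 + αΔT) = 7.608×10^-4 × (1 + 0.0042×68.4) = 9.794×10^-4 Ω
V = IR = 348 × 9.794×10^-4 = 0.341 V

0.341 V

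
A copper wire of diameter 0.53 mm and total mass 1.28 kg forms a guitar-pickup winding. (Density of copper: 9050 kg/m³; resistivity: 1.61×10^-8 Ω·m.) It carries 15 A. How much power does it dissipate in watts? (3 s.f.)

10500 W

A = π(d/2)² = π(2.6500e-04 m)² = 2.2062e-07 m²
L = m/(density·A) = 1.28/(9050×2.2062e-07) = 641.1 m
R = ρL/A = (1.61×10^-8)(641.1)/(2.2062e-07) = 46.78 Ω
P = I²R = (15)² × 46.78 = 10500 W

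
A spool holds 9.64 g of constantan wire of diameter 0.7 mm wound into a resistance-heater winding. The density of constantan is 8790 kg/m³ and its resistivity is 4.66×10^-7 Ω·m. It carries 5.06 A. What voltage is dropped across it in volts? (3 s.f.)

A = π(d/2)² = π(3.5000e-04 m)² = 3.8485e-07 m²
L = m/(density·A) = 0.00964/(8790×3.8485e-07) = 2.85 m
R = ρL/A = (4.66×10^-7)(2.85)/(3.8485e-07) = 3.451 Ω
V = IR = 5.06 × 3.451 = 17.5 V

17.5 V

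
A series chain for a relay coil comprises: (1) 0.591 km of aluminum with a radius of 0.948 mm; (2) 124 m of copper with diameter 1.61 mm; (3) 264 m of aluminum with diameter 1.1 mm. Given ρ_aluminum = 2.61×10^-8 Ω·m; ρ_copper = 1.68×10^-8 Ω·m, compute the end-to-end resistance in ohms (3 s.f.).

13.7 Ω

Seg 1: A = πr² = π(9.4800e-04 m)² = 2.823e-06 m²
R_1 = (2.61×10^-8)(591)/(2.823e-06) = 5.463 Ω
Seg 2: A = π(d/2)² = π(8.0500e-04 m)² = 2.036e-06 m²
R_2 = (1.68×10^-8)(124)/(2.036e-06) = 1.023 Ω
Seg 3: A = π(d/2)² = π(5.5000e-04 m)² = 9.503e-07 m²
R_3 = (2.61×10^-8)(264)/(9.503e-07) = 7.251 Ω
R_total = R_1 + R_2 + R_3 = 13.7 Ω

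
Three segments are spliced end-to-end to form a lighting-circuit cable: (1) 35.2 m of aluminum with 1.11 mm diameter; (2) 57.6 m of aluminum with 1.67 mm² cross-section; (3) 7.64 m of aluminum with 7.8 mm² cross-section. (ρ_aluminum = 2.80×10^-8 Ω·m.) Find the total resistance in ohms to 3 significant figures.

2.01 Ω

Seg 1: A = π(d/2)² = π(5.5500e-04 m)² = 9.677e-07 m²
R_1 = (2.80×10^-8)(35.2)/(9.677e-07) = 1.019 Ω
Seg 2: A = 1.67 mm² = 1.670e-06 m²
R_2 = (2.80×10^-8)(57.6)/(1.670e-06) = 0.9657 Ω
Seg 3: A = 7.8 mm² = 7.800e-06 m²
R_3 = (2.80×10^-8)(7.64)/(7.800e-06) = 0.02743 Ω
R_total = R_1 + R_2 + R_3 = 2.01 Ω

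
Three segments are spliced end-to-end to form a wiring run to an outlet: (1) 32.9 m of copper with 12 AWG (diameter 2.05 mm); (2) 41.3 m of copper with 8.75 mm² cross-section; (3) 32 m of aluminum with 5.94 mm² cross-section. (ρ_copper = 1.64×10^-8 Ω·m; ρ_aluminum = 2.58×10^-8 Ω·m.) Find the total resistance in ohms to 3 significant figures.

0.380 Ω

Seg 1: A = π(2.05/2 mm)² = π(1.0250e-03 m)² = 3.301e-06 m²
R_1 = (1.64×10^-8)(32.9)/(3.301e-06) = 0.1635 Ω
Seg 2: A = 8.75 mm² = 8.750e-06 m²
R_2 = (1.64×10^-8)(41.3)/(8.750e-06) = 0.07741 Ω
Seg 3: A = 5.94 mm² = 5.940e-06 m²
R_3 = (2.58×10^-8)(32)/(5.940e-06) = 0.139 Ω
R_total = R_1 + R_2 + R_3 = 0.380 Ω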